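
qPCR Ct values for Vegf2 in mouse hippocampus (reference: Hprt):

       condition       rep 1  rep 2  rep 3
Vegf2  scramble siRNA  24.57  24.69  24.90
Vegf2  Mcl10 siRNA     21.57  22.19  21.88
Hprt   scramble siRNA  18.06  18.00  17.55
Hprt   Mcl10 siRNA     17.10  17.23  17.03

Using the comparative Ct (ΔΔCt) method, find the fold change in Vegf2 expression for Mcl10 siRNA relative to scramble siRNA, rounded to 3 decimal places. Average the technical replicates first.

Mean Ct: Vegf2 scramble siRNA 24.720; Vegf2 Mcl10 siRNA 21.880; Hprt scramble siRNA 17.870; Hprt Mcl10 siRNA 17.120
ΔCt(scramble siRNA) = 24.720 − 17.870 = 6.850
ΔCt(Mcl10 siRNA) = 21.880 − 17.120 = 4.760
ΔΔCt = 4.760 − 6.850 = -2.090
Fold change = 2^(−(-2.090)) = 2^2.090 = 4.2575

4.257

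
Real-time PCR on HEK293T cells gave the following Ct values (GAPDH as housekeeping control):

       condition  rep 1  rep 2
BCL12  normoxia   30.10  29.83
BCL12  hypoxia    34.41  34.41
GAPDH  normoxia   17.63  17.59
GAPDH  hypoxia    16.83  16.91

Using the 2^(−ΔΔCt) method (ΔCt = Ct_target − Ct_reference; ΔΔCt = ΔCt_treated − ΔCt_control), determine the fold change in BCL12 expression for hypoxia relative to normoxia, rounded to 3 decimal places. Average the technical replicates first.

0.027

Mean Ct: BCL12 normoxia 29.965; BCL12 hypoxia 34.410; GAPDH normoxia 17.610; GAPDH hypoxia 16.870
ΔCt(normoxia) = 29.965 − 17.610 = 12.355
ΔCt(hypoxia) = 34.410 − 16.870 = 17.540
ΔΔCt = 17.540 − 12.355 = 5.185
Fold change = 2^(−5.185) = 0.0275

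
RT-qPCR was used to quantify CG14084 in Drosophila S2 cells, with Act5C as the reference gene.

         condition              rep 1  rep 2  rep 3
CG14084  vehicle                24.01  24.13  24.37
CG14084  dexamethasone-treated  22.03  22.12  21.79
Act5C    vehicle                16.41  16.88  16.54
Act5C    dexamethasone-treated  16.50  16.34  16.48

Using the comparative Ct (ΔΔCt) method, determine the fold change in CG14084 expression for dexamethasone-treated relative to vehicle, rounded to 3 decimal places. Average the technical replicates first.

4.056

Mean Ct: CG14084 vehicle 24.170; CG14084 dexamethasone-treated 21.980; Act5C vehicle 16.610; Act5C dexamethasone-treated 16.440
ΔCt(vehicle) = 24.170 − 16.610 = 7.560
ΔCt(dexamethasone-treated) = 21.980 − 16.440 = 5.540
ΔΔCt = 5.540 − 7.560 = -2.020
Fold change = 2^(−(-2.020)) = 2^2.020 = 4.0558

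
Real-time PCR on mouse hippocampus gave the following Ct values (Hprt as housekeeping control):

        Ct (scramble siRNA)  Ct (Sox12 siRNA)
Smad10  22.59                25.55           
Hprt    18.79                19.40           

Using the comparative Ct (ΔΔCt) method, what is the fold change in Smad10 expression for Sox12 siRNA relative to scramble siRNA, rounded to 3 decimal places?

0.196

ΔCt(scramble siRNA) = 22.590 − 18.790 = 3.800
ΔCt(Sox12 siRNA) = 25.550 − 19.400 = 6.150
ΔΔCt = 6.150 − 3.800 = 2.350
Fold change = 2^(−2.350) = 0.1961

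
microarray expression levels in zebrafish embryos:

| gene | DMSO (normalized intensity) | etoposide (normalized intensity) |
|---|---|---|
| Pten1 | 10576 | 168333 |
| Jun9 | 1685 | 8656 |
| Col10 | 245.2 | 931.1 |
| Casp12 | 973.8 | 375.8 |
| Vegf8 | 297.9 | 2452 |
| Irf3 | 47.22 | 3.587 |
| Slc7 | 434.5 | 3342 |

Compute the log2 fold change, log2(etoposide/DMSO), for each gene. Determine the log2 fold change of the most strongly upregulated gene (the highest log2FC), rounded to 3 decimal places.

log2(168333/10576) = 3.992  (Pten1)
log2(8656/1685) = 2.361  (Jun9)
log2(931.1/245.2) = 1.925  (Col10)
log2(375.8/973.8) = -1.374  (Casp12)
log2(2452/297.9) = 3.041  (Vegf8)
log2(3.587/47.22) = -3.719  (Irf3)
log2(3342/434.5) = 2.943  (Slc7)
Pten1 is most strongly upregulated.

3.992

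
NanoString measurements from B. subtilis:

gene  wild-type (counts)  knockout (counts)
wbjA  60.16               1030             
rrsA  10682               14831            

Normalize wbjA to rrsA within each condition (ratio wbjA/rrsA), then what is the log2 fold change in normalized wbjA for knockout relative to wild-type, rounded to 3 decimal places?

3.624

wbjA/rrsA (wild-type) = 60.16 / 10682 = 0.0056319
wbjA/rrsA (knockout) = 1030 / 14831 = 0.069449
Fold change = 0.069449 / 0.0056319 = 12.3314
log2(12.3314) = 3.6243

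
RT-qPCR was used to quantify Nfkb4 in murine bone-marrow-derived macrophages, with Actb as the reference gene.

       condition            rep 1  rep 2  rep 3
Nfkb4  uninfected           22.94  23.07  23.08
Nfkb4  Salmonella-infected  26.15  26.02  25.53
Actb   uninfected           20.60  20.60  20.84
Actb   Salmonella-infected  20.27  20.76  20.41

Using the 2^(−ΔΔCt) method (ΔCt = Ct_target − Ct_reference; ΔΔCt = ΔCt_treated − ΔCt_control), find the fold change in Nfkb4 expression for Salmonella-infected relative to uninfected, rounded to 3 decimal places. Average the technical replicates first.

Mean Ct: Nfkb4 uninfected 23.030; Nfkb4 Salmonella-infected 25.900; Actb uninfected 20.680; Actb Salmonella-infected 20.480
ΔCt(uninfected) = 23.030 − 20.680 = 2.350
ΔCt(Salmonella-infected) = 25.900 − 20.480 = 5.420
ΔΔCt = 5.420 − 2.350 = 3.070
Fold change = 2^(−3.070) = 0.1191

0.119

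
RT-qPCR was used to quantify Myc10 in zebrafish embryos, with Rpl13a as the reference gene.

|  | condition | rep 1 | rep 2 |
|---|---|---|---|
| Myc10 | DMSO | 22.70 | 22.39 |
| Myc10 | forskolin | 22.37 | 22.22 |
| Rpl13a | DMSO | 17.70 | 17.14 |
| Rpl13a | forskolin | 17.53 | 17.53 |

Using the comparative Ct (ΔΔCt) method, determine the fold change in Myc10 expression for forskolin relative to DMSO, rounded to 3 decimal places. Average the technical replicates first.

Mean Ct: Myc10 DMSO 22.545; Myc10 forskolin 22.295; Rpl13a DMSO 17.420; Rpl13a forskolin 17.530
ΔCt(DMSO) = 22.545 − 17.420 = 5.125
ΔCt(forskolin) = 22.295 − 17.530 = 4.765
ΔΔCt = 4.765 − 5.125 = -0.360
Fold change = 2^(−(-0.360)) = 2^0.360 = 1.2834

1.283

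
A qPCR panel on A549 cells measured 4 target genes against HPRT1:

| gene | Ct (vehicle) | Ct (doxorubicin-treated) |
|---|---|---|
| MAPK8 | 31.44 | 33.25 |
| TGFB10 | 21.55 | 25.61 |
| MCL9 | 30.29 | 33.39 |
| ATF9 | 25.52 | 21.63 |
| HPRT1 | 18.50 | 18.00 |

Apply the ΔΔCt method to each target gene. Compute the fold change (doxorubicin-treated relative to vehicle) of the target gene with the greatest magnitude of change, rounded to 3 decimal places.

0.042

MAPK8: ΔΔCt = (33.25−18.00) − (31.44−18.50) = 15.25 − 12.94 = 2.31; fold change = 2^-2.31 = 0.202
TGFB10: ΔΔCt = (25.61−18.00) − (21.55−18.50) = 7.61 − 3.05 = 4.56; fold change = 2^-4.56 = 0.042
MCL9: ΔΔCt = (33.39−18.00) − (30.29−18.50) = 15.39 − 11.79 = 3.60; fold change = 2^-3.60 = 0.082
ATF9: ΔΔCt = (21.63−18.00) − (25.52−18.50) = 3.63 − 7.02 = -3.39; fold change = 2^3.39 = 10.483
TGFB10 has the largest |ΔΔCt| = 4.56.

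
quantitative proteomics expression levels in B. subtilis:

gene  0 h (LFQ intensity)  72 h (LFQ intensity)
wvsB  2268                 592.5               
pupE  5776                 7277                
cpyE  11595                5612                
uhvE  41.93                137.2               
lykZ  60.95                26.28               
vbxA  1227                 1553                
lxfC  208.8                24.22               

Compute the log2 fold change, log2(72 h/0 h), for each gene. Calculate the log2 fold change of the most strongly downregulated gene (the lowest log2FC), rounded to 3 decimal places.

-3.108

log2(592.5/2268) = -1.937  (wvsB)
log2(7277/5776) = 0.333  (pupE)
log2(5612/11595) = -1.047  (cpyE)
log2(137.2/41.93) = 1.710  (uhvE)
log2(26.28/60.95) = -1.214  (lykZ)
log2(1553/1227) = 0.340  (vbxA)
log2(24.22/208.8) = -3.108  (lxfC)
lxfC is most strongly downregulated.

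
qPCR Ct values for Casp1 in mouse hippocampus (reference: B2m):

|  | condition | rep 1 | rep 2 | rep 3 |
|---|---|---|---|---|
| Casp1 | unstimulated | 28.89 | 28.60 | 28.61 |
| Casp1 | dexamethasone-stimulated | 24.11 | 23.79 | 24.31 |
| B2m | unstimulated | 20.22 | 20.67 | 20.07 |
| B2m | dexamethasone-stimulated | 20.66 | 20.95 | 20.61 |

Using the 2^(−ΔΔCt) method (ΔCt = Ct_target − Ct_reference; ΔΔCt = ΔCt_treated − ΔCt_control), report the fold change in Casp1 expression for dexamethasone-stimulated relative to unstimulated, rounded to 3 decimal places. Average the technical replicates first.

33.128

Mean Ct: Casp1 unstimulated 28.700; Casp1 dexamethasone-stimulated 24.070; B2m unstimulated 20.320; B2m dexamethasone-stimulated 20.740
ΔCt(unstimulated) = 28.700 − 20.320 = 8.380
ΔCt(dexamethasone-stimulated) = 24.070 − 20.740 = 3.330
ΔΔCt = 3.330 − 8.380 = -5.050
Fold change = 2^(−(-5.050)) = 2^5.050 = 33.1285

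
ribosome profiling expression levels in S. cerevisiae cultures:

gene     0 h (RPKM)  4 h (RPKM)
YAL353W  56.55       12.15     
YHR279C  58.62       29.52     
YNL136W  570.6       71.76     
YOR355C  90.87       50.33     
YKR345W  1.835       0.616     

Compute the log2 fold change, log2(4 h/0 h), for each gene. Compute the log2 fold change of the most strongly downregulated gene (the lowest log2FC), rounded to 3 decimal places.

log2(12.15/56.55) = -2.219  (YAL353W)
log2(29.52/58.62) = -0.990  (YHR279C)
log2(71.76/570.6) = -2.991  (YNL136W)
log2(50.33/90.87) = -0.852  (YOR355C)
log2(0.616/1.835) = -1.575  (YKR345W)
YNL136W is most strongly downregulated.

-2.991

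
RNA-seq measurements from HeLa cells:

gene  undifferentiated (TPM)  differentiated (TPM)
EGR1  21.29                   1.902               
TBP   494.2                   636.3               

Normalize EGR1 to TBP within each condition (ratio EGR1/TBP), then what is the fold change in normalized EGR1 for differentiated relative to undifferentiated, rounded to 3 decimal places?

0.069

EGR1/TBP (undifferentiated) = 21.29 / 494.2 = 0.04308
EGR1/TBP (differentiated) = 1.902 / 636.3 = 0.0029892
Fold change = 0.0029892 / 0.04308 = 0.0694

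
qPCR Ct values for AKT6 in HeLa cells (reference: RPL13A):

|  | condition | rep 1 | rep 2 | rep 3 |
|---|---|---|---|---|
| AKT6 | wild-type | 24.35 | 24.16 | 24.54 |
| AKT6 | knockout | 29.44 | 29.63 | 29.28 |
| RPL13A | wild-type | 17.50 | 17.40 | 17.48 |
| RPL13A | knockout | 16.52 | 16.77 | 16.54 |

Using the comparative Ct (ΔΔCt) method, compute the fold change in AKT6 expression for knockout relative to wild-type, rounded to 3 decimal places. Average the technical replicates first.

Mean Ct: AKT6 wild-type 24.350; AKT6 knockout 29.450; RPL13A wild-type 17.460; RPL13A knockout 16.610
ΔCt(wild-type) = 24.350 − 17.460 = 6.890
ΔCt(knockout) = 29.450 − 16.610 = 12.840
ΔΔCt = 12.840 − 6.890 = 5.950
Fold change = 2^(−5.950) = 0.0162

0.016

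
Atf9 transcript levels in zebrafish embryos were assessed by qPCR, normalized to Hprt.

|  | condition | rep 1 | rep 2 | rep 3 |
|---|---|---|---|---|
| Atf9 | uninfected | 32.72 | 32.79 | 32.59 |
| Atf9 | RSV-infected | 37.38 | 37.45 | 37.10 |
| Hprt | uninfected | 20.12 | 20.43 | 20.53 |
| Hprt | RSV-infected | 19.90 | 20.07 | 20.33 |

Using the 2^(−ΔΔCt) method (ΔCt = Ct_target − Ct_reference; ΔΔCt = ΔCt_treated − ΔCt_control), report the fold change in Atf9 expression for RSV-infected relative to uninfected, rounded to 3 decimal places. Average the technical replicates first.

Mean Ct: Atf9 uninfected 32.700; Atf9 RSV-infected 37.310; Hprt uninfected 20.360; Hprt RSV-infected 20.100
ΔCt(uninfected) = 32.700 − 20.360 = 12.340
ΔCt(RSV-infected) = 37.310 − 20.100 = 17.210
ΔΔCt = 17.210 − 12.340 = 4.870
Fold change = 2^(−4.870) = 0.0342

0.034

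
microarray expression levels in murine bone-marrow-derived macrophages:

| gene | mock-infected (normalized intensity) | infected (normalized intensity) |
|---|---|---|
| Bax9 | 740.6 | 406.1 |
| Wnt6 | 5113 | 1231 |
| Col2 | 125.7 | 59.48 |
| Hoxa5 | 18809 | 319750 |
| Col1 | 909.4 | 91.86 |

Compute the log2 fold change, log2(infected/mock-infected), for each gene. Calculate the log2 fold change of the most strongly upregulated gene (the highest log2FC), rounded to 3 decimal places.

log2(406.1/740.6) = -0.867  (Bax9)
log2(1231/5113) = -2.054  (Wnt6)
log2(59.48/125.7) = -1.080  (Col2)
log2(319750/18809) = 4.087  (Hoxa5)
log2(91.86/909.4) = -3.307  (Col1)
Hoxa5 is most strongly upregulated.

4.087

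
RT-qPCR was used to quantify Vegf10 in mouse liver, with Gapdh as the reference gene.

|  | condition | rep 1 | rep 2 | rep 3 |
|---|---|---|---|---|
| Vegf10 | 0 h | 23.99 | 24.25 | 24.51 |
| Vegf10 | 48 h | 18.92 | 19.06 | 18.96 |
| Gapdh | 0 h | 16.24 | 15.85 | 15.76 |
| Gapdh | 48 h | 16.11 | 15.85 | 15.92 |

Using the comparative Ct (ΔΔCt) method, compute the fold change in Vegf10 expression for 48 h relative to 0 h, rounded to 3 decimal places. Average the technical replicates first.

38.854

Mean Ct: Vegf10 0 h 24.250; Vegf10 48 h 18.980; Gapdh 0 h 15.950; Gapdh 48 h 15.960
ΔCt(0 h) = 24.250 − 15.950 = 8.300
ΔCt(48 h) = 18.980 − 15.960 = 3.020
ΔΔCt = 3.020 − 8.300 = -5.280
Fold change = 2^(−(-5.280)) = 2^5.280 = 38.8542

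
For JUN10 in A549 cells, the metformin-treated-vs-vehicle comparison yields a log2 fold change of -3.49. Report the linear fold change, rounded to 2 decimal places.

0.09

Fold change = 2^(-3.49) = 0.089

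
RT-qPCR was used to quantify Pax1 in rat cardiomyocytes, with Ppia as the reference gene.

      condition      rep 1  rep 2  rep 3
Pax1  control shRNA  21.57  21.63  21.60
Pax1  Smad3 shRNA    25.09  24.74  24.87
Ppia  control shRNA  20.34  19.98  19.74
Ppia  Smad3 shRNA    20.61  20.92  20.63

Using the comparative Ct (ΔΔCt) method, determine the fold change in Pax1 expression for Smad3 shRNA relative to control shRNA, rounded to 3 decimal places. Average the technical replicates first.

Mean Ct: Pax1 control shRNA 21.600; Pax1 Smad3 shRNA 24.900; Ppia control shRNA 20.020; Ppia Smad3 shRNA 20.720
ΔCt(control shRNA) = 21.600 − 20.020 = 1.580
ΔCt(Smad3 shRNA) = 24.900 − 20.720 = 4.180
ΔΔCt = 4.180 − 1.580 = 2.600
Fold change = 2^(−2.600) = 0.1649

0.165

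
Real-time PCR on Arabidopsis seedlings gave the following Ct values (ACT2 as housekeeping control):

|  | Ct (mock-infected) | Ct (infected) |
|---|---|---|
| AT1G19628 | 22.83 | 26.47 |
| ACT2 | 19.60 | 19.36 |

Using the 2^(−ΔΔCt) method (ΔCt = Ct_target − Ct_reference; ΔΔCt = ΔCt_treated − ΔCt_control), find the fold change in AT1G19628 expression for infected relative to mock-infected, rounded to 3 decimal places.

0.068

ΔCt(mock-infected) = 22.830 − 19.600 = 3.230
ΔCt(infected) = 26.470 − 19.360 = 7.110
ΔΔCt = 7.110 − 3.230 = 3.880
Fold change = 2^(−3.880) = 0.0679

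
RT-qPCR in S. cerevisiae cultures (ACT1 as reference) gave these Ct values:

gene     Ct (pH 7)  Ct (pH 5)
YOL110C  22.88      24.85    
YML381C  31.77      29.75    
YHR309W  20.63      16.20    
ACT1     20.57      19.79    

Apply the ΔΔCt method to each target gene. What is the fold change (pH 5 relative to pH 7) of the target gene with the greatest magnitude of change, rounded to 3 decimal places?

YOL110C: ΔΔCt = (24.85−19.79) − (22.88−20.57) = 5.06 − 2.31 = 2.75; fold change = 2^-2.75 = 0.149
YML381C: ΔΔCt = (29.75−19.79) − (31.77−20.57) = 9.96 − 11.20 = -1.24; fold change = 2^1.24 = 2.362
YHR309W: ΔΔCt = (16.20−19.79) − (20.63−20.57) = -3.59 − 0.06 = -3.65; fold change = 2^3.65 = 12.553
YHR309W has the largest |ΔΔCt| = 3.65.

12.553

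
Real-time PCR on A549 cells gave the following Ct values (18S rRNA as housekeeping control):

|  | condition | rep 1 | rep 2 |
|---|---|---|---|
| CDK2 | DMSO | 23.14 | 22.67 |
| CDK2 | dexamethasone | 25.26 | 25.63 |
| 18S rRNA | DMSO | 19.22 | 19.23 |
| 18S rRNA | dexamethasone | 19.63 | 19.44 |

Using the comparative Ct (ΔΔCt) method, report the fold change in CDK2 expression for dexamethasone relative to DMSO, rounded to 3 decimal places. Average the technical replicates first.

Mean Ct: CDK2 DMSO 22.905; CDK2 dexamethasone 25.445; 18S rRNA DMSO 19.225; 18S rRNA dexamethasone 19.535
ΔCt(DMSO) = 22.905 − 19.225 = 3.680
ΔCt(dexamethasone) = 25.445 − 19.535 = 5.910
ΔΔCt = 5.910 − 3.680 = 2.230
Fold change = 2^(−2.230) = 0.2132

0.213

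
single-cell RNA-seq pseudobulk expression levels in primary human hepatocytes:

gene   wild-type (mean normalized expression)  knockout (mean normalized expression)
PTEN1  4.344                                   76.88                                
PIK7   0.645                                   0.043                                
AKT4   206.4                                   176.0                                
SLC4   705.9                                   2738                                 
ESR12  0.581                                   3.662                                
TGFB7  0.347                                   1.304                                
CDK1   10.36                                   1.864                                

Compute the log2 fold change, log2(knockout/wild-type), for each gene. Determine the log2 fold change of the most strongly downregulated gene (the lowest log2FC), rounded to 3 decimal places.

-3.907

log2(76.88/4.344) = 4.146  (PTEN1)
log2(0.043/0.645) = -3.907  (PIK7)
log2(176.0/206.4) = -0.230  (AKT4)
log2(2738/705.9) = 1.956  (SLC4)
log2(3.662/0.581) = 2.656  (ESR12)
log2(1.304/0.347) = 1.910  (TGFB7)
log2(1.864/10.36) = -2.475  (CDK1)
PIK7 is most strongly downregulated.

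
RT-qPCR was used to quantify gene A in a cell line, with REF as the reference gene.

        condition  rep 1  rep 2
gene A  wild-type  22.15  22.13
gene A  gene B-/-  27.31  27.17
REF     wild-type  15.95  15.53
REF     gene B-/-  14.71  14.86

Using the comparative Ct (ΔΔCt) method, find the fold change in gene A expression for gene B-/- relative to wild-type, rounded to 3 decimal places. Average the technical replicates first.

Mean Ct: gene A wild-type 22.140; gene A gene B-/- 27.240; REF wild-type 15.740; REF gene B-/- 14.785
ΔCt(wild-type) = 22.140 − 15.740 = 6.400
ΔCt(gene B-/-) = 27.240 − 14.785 = 12.455
ΔΔCt = 12.455 − 6.400 = 6.055
Fold change = 2^(−6.055) = 0.0150

0.015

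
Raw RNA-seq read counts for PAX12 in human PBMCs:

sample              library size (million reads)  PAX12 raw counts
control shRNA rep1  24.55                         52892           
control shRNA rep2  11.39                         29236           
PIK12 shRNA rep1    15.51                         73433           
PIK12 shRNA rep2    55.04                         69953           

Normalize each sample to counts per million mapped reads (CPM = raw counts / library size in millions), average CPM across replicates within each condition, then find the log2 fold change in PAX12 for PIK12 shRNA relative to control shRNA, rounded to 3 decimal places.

CPM(control shRNA rep1) = 52892 / 24.55 = 2154.4603
CPM(control shRNA rep2) = 29236 / 11.39 = 2566.8130
CPM(PIK12 shRNA rep1) = 73433 / 15.51 = 4734.5583
CPM(PIK12 shRNA rep2) = 69953 / 55.04 = 1270.9484
mean CPM(control shRNA) = 2360.6366; mean CPM(PIK12 shRNA) = 3002.7534
Fold change = 3002.7534 / 2360.6366 = 1.27201
log2(1.27201) = 0.3471

0.347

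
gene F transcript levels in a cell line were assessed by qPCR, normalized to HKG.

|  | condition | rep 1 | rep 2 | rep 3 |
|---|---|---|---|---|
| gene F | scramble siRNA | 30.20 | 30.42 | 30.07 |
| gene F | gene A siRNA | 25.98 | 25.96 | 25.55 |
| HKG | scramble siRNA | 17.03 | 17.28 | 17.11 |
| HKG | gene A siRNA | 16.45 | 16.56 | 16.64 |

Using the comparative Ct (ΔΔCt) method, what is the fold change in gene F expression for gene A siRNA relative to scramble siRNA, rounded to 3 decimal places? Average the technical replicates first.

14.026

Mean Ct: gene F scramble siRNA 30.230; gene F gene A siRNA 25.830; HKG scramble siRNA 17.140; HKG gene A siRNA 16.550
ΔCt(scramble siRNA) = 30.230 − 17.140 = 13.090
ΔCt(gene A siRNA) = 25.830 − 16.550 = 9.280
ΔΔCt = 9.280 − 13.090 = -3.810
Fold change = 2^(−(-3.810)) = 2^3.810 = 14.0257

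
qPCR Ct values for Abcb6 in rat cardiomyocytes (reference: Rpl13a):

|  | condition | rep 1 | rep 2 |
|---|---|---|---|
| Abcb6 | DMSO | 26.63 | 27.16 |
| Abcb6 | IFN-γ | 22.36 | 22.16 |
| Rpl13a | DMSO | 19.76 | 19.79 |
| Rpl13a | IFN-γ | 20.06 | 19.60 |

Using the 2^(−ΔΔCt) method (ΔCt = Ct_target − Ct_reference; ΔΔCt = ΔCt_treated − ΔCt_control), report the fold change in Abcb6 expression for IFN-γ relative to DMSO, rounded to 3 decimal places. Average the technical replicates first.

25.813

Mean Ct: Abcb6 DMSO 26.895; Abcb6 IFN-γ 22.260; Rpl13a DMSO 19.775; Rpl13a IFN-γ 19.830
ΔCt(DMSO) = 26.895 − 19.775 = 7.120
ΔCt(IFN-γ) = 22.260 − 19.830 = 2.430
ΔΔCt = 2.430 − 7.120 = -4.690
Fold change = 2^(−(-4.690)) = 2^4.690 = 25.8125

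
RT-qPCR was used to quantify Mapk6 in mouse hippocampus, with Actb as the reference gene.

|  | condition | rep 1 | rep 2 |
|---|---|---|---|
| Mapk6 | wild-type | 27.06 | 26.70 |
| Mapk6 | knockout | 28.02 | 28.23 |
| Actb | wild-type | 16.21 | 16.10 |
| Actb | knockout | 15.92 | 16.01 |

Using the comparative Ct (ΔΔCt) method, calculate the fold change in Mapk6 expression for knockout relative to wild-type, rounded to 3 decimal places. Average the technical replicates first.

Mean Ct: Mapk6 wild-type 26.880; Mapk6 knockout 28.125; Actb wild-type 16.155; Actb knockout 15.965
ΔCt(wild-type) = 26.880 − 16.155 = 10.725
ΔCt(knockout) = 28.125 − 15.965 = 12.160
ΔΔCt = 12.160 − 10.725 = 1.435
Fold change = 2^(−1.435) = 0.3698

0.370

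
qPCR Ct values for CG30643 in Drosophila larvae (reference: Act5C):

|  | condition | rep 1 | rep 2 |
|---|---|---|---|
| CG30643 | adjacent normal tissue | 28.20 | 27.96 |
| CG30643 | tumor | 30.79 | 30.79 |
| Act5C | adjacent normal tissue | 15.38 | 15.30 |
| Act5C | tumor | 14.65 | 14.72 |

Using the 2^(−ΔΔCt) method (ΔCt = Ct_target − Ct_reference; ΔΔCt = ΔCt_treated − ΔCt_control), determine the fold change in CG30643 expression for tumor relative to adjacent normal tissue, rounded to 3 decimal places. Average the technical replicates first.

Mean Ct: CG30643 adjacent normal tissue 28.080; CG30643 tumor 30.790; Act5C adjacent normal tissue 15.340; Act5C tumor 14.685
ΔCt(adjacent normal tissue) = 28.080 − 15.340 = 12.740
ΔCt(tumor) = 30.790 − 14.685 = 16.105
ΔΔCt = 16.105 − 12.740 = 3.365
Fold change = 2^(−3.365) = 0.0971

0.097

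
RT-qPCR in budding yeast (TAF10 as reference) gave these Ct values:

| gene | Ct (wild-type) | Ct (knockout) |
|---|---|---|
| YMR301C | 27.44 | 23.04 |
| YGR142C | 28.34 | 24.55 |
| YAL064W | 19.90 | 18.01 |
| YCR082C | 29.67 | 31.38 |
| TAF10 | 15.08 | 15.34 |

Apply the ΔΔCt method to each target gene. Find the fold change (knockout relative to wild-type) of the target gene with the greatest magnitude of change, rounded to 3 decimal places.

25.281

YMR301C: ΔΔCt = (23.04−15.34) − (27.44−15.08) = 7.70 − 12.36 = -4.66; fold change = 2^4.66 = 25.281
YGR142C: ΔΔCt = (24.55−15.34) − (28.34−15.08) = 9.21 − 13.26 = -4.05; fold change = 2^4.05 = 16.564
YAL064W: ΔΔCt = (18.01−15.34) − (19.90−15.08) = 2.67 − 4.82 = -2.15; fold change = 2^2.15 = 4.438
YCR082C: ΔΔCt = (31.38−15.34) − (29.67−15.08) = 16.04 − 14.59 = 1.45; fold change = 2^-1.45 = 0.366
YMR301C has the largest |ΔΔCt| = 4.66.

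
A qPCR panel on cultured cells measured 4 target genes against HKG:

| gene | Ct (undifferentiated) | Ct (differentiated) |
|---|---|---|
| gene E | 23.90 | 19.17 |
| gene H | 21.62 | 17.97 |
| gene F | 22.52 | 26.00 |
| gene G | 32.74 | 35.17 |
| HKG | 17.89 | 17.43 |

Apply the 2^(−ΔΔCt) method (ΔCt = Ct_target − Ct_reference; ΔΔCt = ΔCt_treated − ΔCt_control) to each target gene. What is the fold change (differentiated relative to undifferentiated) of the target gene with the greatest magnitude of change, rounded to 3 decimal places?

gene E: ΔΔCt = (19.17−17.43) − (23.90−17.89) = 1.74 − 6.01 = -4.27; fold change = 2^4.27 = 19.293
gene H: ΔΔCt = (17.97−17.43) − (21.62−17.89) = 0.54 − 3.73 = -3.19; fold change = 2^3.19 = 9.126
gene F: ΔΔCt = (26.00−17.43) − (22.52−17.89) = 8.57 − 4.63 = 3.94; fold change = 2^-3.94 = 0.065
gene G: ΔΔCt = (35.17−17.43) − (32.74−17.89) = 17.74 − 14.85 = 2.89; fold change = 2^-2.89 = 0.135
gene E has the largest |ΔΔCt| = 4.27.

19.293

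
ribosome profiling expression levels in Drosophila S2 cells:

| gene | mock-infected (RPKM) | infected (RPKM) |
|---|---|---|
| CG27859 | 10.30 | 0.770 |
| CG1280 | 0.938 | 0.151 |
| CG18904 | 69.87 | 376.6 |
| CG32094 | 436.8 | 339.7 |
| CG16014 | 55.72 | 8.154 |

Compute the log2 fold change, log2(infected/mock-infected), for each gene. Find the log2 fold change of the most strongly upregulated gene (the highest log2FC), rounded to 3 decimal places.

log2(0.770/10.30) = -3.742  (CG27859)
log2(0.151/0.938) = -2.635  (CG1280)
log2(376.6/69.87) = 2.430  (CG18904)
log2(339.7/436.8) = -0.363  (CG32094)
log2(8.154/55.72) = -2.773  (CG16014)
CG18904 is most strongly upregulated.

2.430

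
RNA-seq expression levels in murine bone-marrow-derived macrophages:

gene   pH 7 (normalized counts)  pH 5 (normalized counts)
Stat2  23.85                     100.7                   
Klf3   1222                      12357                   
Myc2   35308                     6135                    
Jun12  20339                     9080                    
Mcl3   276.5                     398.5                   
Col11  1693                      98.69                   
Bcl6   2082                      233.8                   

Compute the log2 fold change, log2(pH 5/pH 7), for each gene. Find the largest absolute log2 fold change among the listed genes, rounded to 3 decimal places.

4.101

log2(100.7/23.85) = 2.078  (Stat2)
log2(12357/1222) = 3.338  (Klf3)
log2(6135/35308) = -2.525  (Myc2)
log2(9080/20339) = -1.163  (Jun12)
log2(398.5/276.5) = 0.527  (Mcl3)
log2(98.69/1693) = -4.101  (Col11)
log2(233.8/2082) = -3.155  (Bcl6)
The largest magnitude belongs to Col11.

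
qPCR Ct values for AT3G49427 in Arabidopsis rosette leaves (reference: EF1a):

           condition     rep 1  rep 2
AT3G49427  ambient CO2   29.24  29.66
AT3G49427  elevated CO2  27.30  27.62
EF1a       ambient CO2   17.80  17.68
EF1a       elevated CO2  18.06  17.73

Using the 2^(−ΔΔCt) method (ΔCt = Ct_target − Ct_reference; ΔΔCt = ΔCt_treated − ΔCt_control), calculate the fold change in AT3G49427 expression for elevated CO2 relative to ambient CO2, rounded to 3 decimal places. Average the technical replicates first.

Mean Ct: AT3G49427 ambient CO2 29.450; AT3G49427 elevated CO2 27.460; EF1a ambient CO2 17.740; EF1a elevated CO2 17.895
ΔCt(ambient CO2) = 29.450 − 17.740 = 11.710
ΔCt(elevated CO2) = 27.460 − 17.895 = 9.565
ΔΔCt = 9.565 − 11.710 = -2.145
Fold change = 2^(−(-2.145)) = 2^2.145 = 4.4229

4.423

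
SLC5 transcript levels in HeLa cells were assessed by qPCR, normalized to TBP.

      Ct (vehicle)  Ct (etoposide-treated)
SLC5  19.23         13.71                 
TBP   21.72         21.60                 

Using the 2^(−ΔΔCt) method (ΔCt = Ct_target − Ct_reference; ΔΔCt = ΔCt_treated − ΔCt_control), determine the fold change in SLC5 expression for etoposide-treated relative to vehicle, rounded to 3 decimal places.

ΔCt(vehicle) = 19.230 − 21.720 = -2.490
ΔCt(etoposide-treated) = 13.710 − 21.600 = -7.890
ΔΔCt = -7.890 − (-2.490) = -5.400
Fold change = 2^(−(-5.400)) = 2^5.400 = 42.2243

42.224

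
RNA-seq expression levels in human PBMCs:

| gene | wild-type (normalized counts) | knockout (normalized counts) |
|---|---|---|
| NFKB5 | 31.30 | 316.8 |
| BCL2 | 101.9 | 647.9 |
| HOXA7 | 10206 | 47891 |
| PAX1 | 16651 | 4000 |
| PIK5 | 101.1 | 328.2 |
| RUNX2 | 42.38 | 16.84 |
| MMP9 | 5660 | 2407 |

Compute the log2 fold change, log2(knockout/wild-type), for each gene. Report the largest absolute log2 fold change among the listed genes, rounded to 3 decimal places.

log2(316.8/31.30) = 3.339  (NFKB5)
log2(647.9/101.9) = 2.669  (BCL2)
log2(47891/10206) = 2.230  (HOXA7)
log2(4000/16651) = -2.058  (PAX1)
log2(328.2/101.1) = 1.699  (PIK5)
log2(16.84/42.38) = -1.331  (RUNX2)
log2(2407/5660) = -1.234  (MMP9)
The largest magnitude belongs to NFKB5.

3.339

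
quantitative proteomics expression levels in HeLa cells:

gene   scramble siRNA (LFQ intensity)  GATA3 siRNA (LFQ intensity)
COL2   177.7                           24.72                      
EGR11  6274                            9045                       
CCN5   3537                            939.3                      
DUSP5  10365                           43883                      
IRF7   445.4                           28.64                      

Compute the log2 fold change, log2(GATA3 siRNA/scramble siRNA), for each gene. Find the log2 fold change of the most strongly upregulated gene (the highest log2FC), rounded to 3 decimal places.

log2(24.72/177.7) = -2.846  (COL2)
log2(9045/6274) = 0.528  (EGR11)
log2(939.3/3537) = -1.913  (CCN5)
log2(43883/10365) = 2.082  (DUSP5)
log2(28.64/445.4) = -3.959  (IRF7)
DUSP5 is most strongly upregulated.

2.082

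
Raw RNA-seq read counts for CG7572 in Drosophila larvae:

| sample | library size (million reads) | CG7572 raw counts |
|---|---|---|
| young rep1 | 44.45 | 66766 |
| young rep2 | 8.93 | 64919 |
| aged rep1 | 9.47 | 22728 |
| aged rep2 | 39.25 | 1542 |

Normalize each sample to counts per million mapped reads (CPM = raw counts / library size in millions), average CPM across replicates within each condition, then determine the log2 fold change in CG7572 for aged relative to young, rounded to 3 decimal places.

CPM(young rep1) = 66766 / 44.45 = 1502.0472
CPM(young rep2) = 64919 / 8.93 = 7269.7648
CPM(aged rep1) = 22728 / 9.47 = 2400.0000
CPM(aged rep2) = 1542 / 39.25 = 39.2866
mean CPM(young) = 4385.9060; mean CPM(aged) = 1219.6433
Fold change = 1219.6433 / 4385.9060 = 0.27808
log2(0.27808) = -1.8464

-1.846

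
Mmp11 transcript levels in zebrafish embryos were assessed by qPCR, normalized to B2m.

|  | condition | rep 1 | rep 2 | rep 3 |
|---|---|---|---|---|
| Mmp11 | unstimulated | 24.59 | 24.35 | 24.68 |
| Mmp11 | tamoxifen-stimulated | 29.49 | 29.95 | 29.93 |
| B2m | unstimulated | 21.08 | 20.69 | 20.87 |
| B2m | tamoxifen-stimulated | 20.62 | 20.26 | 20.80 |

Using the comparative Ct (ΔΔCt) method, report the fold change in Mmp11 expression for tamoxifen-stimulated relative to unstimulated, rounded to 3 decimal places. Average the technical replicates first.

Mean Ct: Mmp11 unstimulated 24.540; Mmp11 tamoxifen-stimulated 29.790; B2m unstimulated 20.880; B2m tamoxifen-stimulated 20.560
ΔCt(unstimulated) = 24.540 − 20.880 = 3.660
ΔCt(tamoxifen-stimulated) = 29.790 − 20.560 = 9.230
ΔΔCt = 9.230 − 3.660 = 5.570
Fold change = 2^(−5.570) = 0.0211

0.021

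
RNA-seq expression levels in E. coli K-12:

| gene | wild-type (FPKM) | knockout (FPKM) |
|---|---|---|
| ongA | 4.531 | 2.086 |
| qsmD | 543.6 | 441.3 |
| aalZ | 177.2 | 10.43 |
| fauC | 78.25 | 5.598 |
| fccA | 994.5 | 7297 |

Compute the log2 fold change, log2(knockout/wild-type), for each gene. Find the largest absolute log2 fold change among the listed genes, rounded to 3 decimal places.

log2(2.086/4.531) = -1.119  (ongA)
log2(441.3/543.6) = -0.301  (qsmD)
log2(10.43/177.2) = -4.087  (aalZ)
log2(5.598/78.25) = -3.805  (fauC)
log2(7297/994.5) = 2.875  (fccA)
The largest magnitude belongs to aalZ.

4.087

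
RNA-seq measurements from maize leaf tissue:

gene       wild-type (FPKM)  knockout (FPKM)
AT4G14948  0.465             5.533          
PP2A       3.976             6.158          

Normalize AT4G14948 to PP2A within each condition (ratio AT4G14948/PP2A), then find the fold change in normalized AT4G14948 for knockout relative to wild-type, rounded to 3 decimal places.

7.683

AT4G14948/PP2A (wild-type) = 0.465 / 3.976 = 0.11695
AT4G14948/PP2A (knockout) = 5.533 / 6.158 = 0.89851
Fold change = 0.89851 / 0.11695 = 7.6827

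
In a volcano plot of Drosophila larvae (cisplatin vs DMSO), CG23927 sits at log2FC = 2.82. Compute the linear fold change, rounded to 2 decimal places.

Fold change = 2^(2.82) = 7.062

7.06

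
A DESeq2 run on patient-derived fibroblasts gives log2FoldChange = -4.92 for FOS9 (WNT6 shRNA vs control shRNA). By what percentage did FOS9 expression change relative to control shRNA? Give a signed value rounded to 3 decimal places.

Fold change = 2^(-4.92) = 0.0330
Percent change = (FC − 1) × 100% = (0.0330 − 1) × 100 = -96.697%

-96.697%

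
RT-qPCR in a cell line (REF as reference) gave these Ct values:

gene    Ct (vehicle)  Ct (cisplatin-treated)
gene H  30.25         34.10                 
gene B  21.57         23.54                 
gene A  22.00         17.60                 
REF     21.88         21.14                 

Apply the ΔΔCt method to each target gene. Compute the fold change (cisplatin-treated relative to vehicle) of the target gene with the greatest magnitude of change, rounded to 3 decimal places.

gene H: ΔΔCt = (34.10−21.14) − (30.25−21.88) = 12.96 − 8.37 = 4.59; fold change = 2^-4.59 = 0.042
gene B: ΔΔCt = (23.54−21.14) − (21.57−21.88) = 2.40 − (-0.31) = 2.71; fold change = 2^-2.71 = 0.153
gene A: ΔΔCt = (17.60−21.14) − (22.00−21.88) = -3.54 − 0.12 = -3.66; fold change = 2^3.66 = 12.641
gene H has the largest |ΔΔCt| = 4.59.

0.042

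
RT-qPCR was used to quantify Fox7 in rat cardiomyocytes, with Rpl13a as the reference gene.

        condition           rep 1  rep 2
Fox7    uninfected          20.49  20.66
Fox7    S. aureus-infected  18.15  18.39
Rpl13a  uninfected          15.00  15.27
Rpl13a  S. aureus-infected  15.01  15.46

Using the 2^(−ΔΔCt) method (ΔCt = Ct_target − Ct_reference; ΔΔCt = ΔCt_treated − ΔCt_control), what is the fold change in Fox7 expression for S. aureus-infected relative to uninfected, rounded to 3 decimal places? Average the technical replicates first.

5.296

Mean Ct: Fox7 uninfected 20.575; Fox7 S. aureus-infected 18.270; Rpl13a uninfected 15.135; Rpl13a S. aureus-infected 15.235
ΔCt(uninfected) = 20.575 − 15.135 = 5.440
ΔCt(S. aureus-infected) = 18.270 − 15.235 = 3.035
ΔΔCt = 3.035 − 5.440 = -2.405
Fold change = 2^(−(-2.405)) = 2^2.405 = 5.2964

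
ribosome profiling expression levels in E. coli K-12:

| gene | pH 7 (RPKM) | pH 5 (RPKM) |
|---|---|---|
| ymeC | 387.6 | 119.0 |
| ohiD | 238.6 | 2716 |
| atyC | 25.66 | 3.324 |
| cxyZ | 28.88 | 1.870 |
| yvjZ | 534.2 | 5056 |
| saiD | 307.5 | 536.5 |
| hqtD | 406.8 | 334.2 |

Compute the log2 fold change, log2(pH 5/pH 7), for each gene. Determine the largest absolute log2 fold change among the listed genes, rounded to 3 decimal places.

log2(119.0/387.6) = -1.704  (ymeC)
log2(2716/238.6) = 3.509  (ohiD)
log2(3.324/25.66) = -2.949  (atyC)
log2(1.870/28.88) = -3.949  (cxyZ)
log2(5056/534.2) = 3.243  (yvjZ)
log2(536.5/307.5) = 0.803  (saiD)
log2(334.2/406.8) = -0.284  (hqtD)
The largest magnitude belongs to cxyZ.

3.949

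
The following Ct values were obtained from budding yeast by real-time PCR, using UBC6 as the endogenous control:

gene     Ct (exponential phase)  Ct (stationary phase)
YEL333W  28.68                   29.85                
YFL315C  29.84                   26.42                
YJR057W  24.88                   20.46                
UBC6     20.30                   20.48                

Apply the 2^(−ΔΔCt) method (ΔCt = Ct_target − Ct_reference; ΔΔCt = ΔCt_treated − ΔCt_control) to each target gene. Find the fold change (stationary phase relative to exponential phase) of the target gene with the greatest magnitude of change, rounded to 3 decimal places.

YEL333W: ΔΔCt = (29.85−20.48) − (28.68−20.30) = 9.37 − 8.38 = 0.99; fold change = 2^-0.99 = 0.503
YFL315C: ΔΔCt = (26.42−20.48) − (29.84−20.30) = 5.94 − 9.54 = -3.60; fold change = 2^3.60 = 12.126
YJR057W: ΔΔCt = (20.46−20.48) − (24.88−20.30) = -0.02 − 4.58 = -4.60; fold change = 2^4.60 = 24.251
YJR057W has the largest |ΔΔCt| = 4.60.

24.251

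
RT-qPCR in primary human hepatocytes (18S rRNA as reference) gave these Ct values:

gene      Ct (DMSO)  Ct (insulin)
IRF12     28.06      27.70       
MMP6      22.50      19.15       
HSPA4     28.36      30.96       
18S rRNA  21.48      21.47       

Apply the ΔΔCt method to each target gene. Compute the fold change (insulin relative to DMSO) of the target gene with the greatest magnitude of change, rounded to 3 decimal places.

IRF12: ΔΔCt = (27.70−21.47) − (28.06−21.48) = 6.23 − 6.58 = -0.35; fold change = 2^0.35 = 1.275
MMP6: ΔΔCt = (19.15−21.47) − (22.50−21.48) = -2.32 − 1.02 = -3.34; fold change = 2^3.34 = 10.126
HSPA4: ΔΔCt = (30.96−21.47) − (28.36−21.48) = 9.49 − 6.88 = 2.61; fold change = 2^-2.61 = 0.164
MMP6 has the largest |ΔΔCt| = 3.34.

10.126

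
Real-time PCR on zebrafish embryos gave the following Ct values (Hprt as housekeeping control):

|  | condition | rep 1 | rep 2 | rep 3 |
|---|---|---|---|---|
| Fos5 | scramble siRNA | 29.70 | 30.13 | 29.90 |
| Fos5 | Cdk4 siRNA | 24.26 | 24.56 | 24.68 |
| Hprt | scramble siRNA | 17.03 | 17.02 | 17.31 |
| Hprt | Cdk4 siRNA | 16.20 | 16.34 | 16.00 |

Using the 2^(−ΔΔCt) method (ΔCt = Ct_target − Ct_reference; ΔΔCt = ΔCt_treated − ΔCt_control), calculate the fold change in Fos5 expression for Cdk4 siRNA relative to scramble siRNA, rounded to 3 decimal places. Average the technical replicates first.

22.162

Mean Ct: Fos5 scramble siRNA 29.910; Fos5 Cdk4 siRNA 24.500; Hprt scramble siRNA 17.120; Hprt Cdk4 siRNA 16.180
ΔCt(scramble siRNA) = 29.910 − 17.120 = 12.790
ΔCt(Cdk4 siRNA) = 24.500 − 16.180 = 8.320
ΔΔCt = 8.320 − 12.790 = -4.470
Fold change = 2^(−(-4.470)) = 2^4.470 = 22.1618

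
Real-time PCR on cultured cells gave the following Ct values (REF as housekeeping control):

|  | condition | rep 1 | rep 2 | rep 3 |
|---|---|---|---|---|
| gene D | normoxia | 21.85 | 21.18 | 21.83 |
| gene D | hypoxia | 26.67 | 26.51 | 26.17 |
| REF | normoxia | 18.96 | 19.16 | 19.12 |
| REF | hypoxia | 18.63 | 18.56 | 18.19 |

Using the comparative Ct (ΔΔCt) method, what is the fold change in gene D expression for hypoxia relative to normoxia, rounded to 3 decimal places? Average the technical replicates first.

Mean Ct: gene D normoxia 21.620; gene D hypoxia 26.450; REF normoxia 19.080; REF hypoxia 18.460
ΔCt(normoxia) = 21.620 − 19.080 = 2.540
ΔCt(hypoxia) = 26.450 − 18.460 = 7.990
ΔΔCt = 7.990 − 2.540 = 5.450
Fold change = 2^(−5.450) = 0.0229

0.023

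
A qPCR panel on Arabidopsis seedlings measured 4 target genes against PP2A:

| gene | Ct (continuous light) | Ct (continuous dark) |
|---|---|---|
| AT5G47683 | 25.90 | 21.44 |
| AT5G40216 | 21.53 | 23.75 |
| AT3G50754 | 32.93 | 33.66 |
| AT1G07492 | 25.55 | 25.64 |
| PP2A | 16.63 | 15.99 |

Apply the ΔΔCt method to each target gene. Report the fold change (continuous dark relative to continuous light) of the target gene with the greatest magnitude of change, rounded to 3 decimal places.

14.123

AT5G47683: ΔΔCt = (21.44−15.99) − (25.90−16.63) = 5.45 − 9.27 = -3.82; fold change = 2^3.82 = 14.123
AT5G40216: ΔΔCt = (23.75−15.99) − (21.53−16.63) = 7.76 − 4.90 = 2.86; fold change = 2^-2.86 = 0.138
AT3G50754: ΔΔCt = (33.66−15.99) − (32.93−16.63) = 17.67 − 16.30 = 1.37; fold change = 2^-1.37 = 0.387
AT1G07492: ΔΔCt = (25.64−15.99) − (25.55−16.63) = 9.65 − 8.92 = 0.73; fold change = 2^-0.73 = 0.603
AT5G47683 has the largest |ΔΔCt| = 3.82.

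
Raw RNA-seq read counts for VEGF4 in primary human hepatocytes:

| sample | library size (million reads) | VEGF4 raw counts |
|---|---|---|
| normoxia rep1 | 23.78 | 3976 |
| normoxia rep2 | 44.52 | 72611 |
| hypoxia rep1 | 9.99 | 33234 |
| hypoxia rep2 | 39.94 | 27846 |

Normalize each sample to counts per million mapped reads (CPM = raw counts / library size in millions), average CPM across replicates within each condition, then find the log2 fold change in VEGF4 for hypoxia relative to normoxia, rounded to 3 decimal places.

1.162

CPM(normoxia rep1) = 3976 / 23.78 = 167.1993
CPM(normoxia rep2) = 72611 / 44.52 = 1630.9748
CPM(hypoxia rep1) = 33234 / 9.99 = 3326.7267
CPM(hypoxia rep2) = 27846 / 39.94 = 697.1958
mean CPM(normoxia) = 899.0871; mean CPM(hypoxia) = 2011.9613
Fold change = 2011.9613 / 899.0871 = 2.23778
log2(2.23778) = 1.1621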